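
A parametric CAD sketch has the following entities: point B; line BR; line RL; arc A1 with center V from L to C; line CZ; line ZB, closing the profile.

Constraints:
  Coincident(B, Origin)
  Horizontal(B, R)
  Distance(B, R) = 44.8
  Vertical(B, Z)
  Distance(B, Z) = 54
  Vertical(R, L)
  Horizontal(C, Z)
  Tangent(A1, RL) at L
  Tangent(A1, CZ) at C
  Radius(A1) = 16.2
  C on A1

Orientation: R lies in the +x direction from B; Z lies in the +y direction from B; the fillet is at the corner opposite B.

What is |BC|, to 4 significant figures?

61.11

B is at the origin; B and R share the same y with |BR| = 44.8 and R on the +x side, so R = (44.80, 0.000). B and Z share the same x with |BZ| = 54.0 and Z on the +y side, so Z = (0.000, 54.00). The virtual corner opposite B is at (44.80, 54.00). Tangency of A1 to RL means the radius VL is perpendicular to RL and since A1 is tangent to CZ there, VC ⟂ CZ, with radius 16.2, so the center V sits 16.2 in from both sides at V = (28.60, 37.80). That places the tangent points at L = (44.80, 37.80) on RL and C = (28.60, 54.00) on CZ. Then |BC| = |C − B| = 61.11.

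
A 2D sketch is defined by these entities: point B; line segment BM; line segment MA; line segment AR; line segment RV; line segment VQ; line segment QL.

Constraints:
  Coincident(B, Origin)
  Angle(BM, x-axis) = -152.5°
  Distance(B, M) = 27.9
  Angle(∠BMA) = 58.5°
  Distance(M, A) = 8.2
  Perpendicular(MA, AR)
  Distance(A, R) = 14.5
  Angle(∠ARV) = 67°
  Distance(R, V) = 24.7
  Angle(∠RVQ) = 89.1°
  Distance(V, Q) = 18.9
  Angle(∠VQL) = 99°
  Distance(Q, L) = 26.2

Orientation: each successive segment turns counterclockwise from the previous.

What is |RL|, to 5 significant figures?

22.641

B is at the origin; BM runs at -152.5° with length 27.9, so M = (-24.748, -12.883). ∠BMA = 58.5° gives MA at -31.000° from the x-axis; with |MA| = 8.2, A = (-17.719, -17.106). MA ⟂ AR, so AR runs at 59.000°; with |AR| = 14.5, R = (-10.251, -4.6772). ∠ARV = 67.0° gives RV at 172.00° from the x-axis; with |RV| = 24.7, V = (-34.710, -1.2396). ∠RVQ = 89.1° gives VQ at -97.100° from the x-axis; with |VQ| = 18.9, Q = (-37.046, -19.995). ∠VQL = 99.0° gives QL at -16.100° from the x-axis; with |QL| = 26.2, L = (-11.874, -27.260). Then |RL| = |L − R| = 22.641.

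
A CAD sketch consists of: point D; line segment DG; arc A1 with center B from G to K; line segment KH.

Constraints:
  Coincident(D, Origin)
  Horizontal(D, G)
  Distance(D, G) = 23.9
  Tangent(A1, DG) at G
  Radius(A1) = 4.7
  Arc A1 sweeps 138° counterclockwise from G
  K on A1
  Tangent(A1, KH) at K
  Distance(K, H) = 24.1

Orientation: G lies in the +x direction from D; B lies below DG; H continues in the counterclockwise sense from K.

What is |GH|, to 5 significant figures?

28.450

D is at the origin; D and G share the same y with |DG| = 23.9 and G on the +x side, so G = (23.900, 0.0000). A1 meets DG tangentially, so BG is at right angles to DG, so B = G + (0, -4.7) = (23.900, -4.7000). On A1, G sits at bearing 90° from B; a 138° counterclockwise sweep puts K at bearing 228°, so K = B + 4.7·(cos 228°, sin 228°) = (20.755, -8.1928). Since A1 is tangent to KH there, BK ⟂ KH, so KH runs along (−sin 228°, cos 228°); with |KH| = 24.1, H = (38.665, -24.319). Then |GH| = |H − G| = 28.450.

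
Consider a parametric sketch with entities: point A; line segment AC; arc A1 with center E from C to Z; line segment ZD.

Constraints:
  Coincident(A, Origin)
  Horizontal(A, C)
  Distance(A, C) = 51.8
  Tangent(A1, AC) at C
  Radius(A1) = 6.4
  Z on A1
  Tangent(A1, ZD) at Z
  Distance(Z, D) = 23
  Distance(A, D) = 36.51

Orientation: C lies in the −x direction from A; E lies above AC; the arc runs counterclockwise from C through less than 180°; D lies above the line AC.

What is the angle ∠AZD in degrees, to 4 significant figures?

49.04°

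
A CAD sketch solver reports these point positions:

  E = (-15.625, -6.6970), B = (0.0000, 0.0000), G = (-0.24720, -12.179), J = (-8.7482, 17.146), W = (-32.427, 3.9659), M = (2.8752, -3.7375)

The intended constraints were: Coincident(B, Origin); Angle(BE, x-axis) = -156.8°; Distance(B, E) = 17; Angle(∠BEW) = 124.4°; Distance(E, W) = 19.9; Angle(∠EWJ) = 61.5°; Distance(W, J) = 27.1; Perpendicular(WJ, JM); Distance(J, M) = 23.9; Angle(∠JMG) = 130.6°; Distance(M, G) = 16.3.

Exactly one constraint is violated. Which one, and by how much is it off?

Distance(M, G) = 16.3 — off by 7.30.

B = (0.00, 0.00) ✓; BE at -156.8° ✓; |BE| = 17.00 ✓; ∠BEW = 124.4° ✓; |EW| = 19.90 ✓; ∠EWJ = 61.50° ✓; |WJ| = 27.10 ✓; ∠(WJ, JM) = 90.00° ✓; |JM| = 23.90 ✓; ∠JMG = 130.6° ✓; |MG| = 9.000 ✗.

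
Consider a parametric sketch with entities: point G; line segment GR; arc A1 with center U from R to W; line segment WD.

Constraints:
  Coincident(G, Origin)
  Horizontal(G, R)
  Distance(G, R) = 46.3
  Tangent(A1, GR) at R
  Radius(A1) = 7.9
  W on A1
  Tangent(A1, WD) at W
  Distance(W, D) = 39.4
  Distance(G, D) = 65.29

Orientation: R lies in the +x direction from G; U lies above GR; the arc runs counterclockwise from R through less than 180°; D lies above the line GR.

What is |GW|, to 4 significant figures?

54.85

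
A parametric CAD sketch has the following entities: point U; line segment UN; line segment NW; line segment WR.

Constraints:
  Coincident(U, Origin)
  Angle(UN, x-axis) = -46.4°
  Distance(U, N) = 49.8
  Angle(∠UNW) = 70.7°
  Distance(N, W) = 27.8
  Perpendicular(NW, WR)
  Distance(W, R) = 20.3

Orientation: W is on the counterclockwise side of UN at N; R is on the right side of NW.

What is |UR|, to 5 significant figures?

68.250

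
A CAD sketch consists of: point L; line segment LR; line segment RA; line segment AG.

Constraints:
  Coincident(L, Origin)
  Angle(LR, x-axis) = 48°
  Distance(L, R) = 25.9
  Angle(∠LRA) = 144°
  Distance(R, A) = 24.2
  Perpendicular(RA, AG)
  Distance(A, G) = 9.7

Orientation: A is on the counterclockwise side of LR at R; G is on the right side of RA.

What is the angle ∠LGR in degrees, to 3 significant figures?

7.06°

L is at the origin; LR runs at 48.0° with length 25.9, so R = 25.9·(cos 48.0°, sin 48.0°) = (17.3, 19.2). ∠LRA = 144.0°, so RA runs at 48.0° + (180° − 144.0°) = 84.0° from the x-axis; with |RA| = 24.2, A = R + 24.2·(cos 84.0°, sin 84.0°) = (19.9, 43.3). RA ⟂ AG; with |AG| = 9.7 on the right of RA, G = A + 9.7·(0.995, -0.105) = (29.5, 42.3). Then cos ∠LGR = GL·GR / (|GL||GR|), giving 7.06°.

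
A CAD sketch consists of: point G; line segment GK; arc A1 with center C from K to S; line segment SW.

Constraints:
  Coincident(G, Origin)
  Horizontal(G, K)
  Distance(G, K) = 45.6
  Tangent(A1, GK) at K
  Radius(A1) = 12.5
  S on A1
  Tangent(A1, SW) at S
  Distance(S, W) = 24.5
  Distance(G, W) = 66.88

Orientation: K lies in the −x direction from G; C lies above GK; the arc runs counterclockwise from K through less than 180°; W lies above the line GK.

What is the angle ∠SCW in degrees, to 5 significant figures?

62.969°

Checks: |CS| = 12.50 ✓; ∠(CS, SW) = 90.00° ✓; |SW| = 24.50 ✓; |GW| = 66.88 ✓.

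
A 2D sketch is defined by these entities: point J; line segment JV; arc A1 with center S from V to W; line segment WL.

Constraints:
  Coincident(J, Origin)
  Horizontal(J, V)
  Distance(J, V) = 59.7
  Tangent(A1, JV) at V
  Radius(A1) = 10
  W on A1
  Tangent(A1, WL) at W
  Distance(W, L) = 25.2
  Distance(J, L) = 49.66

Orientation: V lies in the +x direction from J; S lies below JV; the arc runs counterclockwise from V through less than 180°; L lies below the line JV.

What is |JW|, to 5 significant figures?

50.909

Checks: |SW| = 10.00 ✓; ∠(SW, WL) = 90.00° ✓; |WL| = 25.20 ✓; |JL| = 49.66 ✓.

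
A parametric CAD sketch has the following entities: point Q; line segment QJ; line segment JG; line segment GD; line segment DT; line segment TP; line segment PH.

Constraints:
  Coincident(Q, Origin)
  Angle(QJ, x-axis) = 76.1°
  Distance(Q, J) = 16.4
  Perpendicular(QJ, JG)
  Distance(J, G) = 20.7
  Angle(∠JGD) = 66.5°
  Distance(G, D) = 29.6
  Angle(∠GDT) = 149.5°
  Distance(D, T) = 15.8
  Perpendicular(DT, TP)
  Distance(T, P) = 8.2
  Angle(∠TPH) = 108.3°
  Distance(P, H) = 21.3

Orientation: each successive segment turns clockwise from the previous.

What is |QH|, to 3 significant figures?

5.39

Q is at the origin; QJ runs at 76.1° with length 16.4, so J = (3.94, 15.9). The perpendicularity gives JG at right angles to QJ, so JG runs at -13.9°; with |JG| = 20.7, G = (24.0, 10.9). ∠JGD = 66.5° gives GD at -127° from the x-axis; with |GD| = 29.6, D = (6.06, -12.6). ∠GDT = 149.5° gives DT at -158° from the x-axis; with |DT| = 15.8, T = (-8.58, -18.5). DT ⟂ TP, so TP runs at 112°; with |TP| = 8.2, P = (-11.7, -10.9). ∠TPH = 108.3° gives PH at 40.4° from the x-axis; with |PH| = 21.3, H = (4.55, 2.89). Then |QH| = |H − Q| = 5.39.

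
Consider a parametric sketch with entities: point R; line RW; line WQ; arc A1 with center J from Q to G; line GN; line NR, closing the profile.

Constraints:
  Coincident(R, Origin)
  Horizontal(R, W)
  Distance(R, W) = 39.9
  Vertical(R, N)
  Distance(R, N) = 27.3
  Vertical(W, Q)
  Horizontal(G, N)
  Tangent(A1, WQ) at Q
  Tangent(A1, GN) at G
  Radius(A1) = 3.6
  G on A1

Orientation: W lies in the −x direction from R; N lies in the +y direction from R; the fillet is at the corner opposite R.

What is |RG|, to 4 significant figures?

45.42

R is at the origin; RW is horizontal with |RW| = 39.9 and W on the −x side, so W = (-39.90, 0.000). RN is vertical with |RN| = 27.3 and N on the +y side, so N = (0.000, 27.30). The virtual corner opposite R is at (-39.90, 27.30). Tangency of A1 to WQ means the radius JQ is perpendicular to WQ and tangency of A1 to GN means the radius JG is perpendicular to GN, with radius 3.6, so the center J sits 3.6 in from both sides at J = (-36.30, 23.70). That places the tangent points at Q = (-39.90, 23.70) on WQ and G = (-36.30, 27.30) on GN. Then |RG| = |G − R| = 45.42.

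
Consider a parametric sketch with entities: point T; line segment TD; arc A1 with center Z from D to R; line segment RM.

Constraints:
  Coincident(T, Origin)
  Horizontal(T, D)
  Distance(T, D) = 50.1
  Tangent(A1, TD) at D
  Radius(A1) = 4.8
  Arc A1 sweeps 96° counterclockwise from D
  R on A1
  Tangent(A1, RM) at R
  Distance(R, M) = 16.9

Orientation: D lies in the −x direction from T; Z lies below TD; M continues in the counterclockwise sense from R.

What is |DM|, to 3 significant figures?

22.3

On A1, D sits at bearing 90° from Z; a 96° counterclockwise sweep puts R at bearing 186°, so R = Z + 4.8·(cos 186°, sin 186°) = (-54.9, -5.30). Since A1 is tangent to RM there, ZR ⟂ RM, so RM runs along (−sin 186°, cos 186°); with |RM| = 16.9, M = (-53.1, -22.1). Then |DM| = |M − D| = 22.3.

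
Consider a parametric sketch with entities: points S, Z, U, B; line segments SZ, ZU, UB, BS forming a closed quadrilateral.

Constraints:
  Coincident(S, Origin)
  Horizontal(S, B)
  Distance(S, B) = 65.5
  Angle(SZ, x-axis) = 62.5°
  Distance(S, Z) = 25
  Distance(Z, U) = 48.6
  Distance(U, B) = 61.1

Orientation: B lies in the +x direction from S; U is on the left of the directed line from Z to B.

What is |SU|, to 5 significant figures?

72.971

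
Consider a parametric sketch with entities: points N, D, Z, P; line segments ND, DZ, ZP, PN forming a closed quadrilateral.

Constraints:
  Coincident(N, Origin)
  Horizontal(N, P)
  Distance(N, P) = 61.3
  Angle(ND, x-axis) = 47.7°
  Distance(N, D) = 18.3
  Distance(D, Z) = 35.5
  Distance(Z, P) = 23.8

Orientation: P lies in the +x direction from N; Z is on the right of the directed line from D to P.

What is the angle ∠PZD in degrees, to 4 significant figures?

116.6°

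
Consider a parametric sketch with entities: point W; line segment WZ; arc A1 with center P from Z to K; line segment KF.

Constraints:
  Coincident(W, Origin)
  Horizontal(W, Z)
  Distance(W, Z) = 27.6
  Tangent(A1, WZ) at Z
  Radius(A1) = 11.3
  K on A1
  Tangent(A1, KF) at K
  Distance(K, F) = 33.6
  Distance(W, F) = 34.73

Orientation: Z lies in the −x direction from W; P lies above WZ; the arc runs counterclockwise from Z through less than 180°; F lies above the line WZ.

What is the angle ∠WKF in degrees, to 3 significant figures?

77.5°

W is at the origin; W and Z share the same y with |WZ| = 27.6 and Z on the −x side, so Z = (-27.6, 0.00). Since A1 is tangent to WZ there, PZ ⟂ WZ, so P = Z + (0, 11.3) = (-27.6, 11.3). Since PK ⟂ KF (tangency), |PF| = √(11.3² + 33.6²) = 35.4 regardless of where K sits on A1. So F lies on both circle(W, 34.73) and circle(P, 35.4); the above-WZ intersection is F = (-0.985, 34.7). K is the foot of the tangent from F: K = (-17.8, 5.64).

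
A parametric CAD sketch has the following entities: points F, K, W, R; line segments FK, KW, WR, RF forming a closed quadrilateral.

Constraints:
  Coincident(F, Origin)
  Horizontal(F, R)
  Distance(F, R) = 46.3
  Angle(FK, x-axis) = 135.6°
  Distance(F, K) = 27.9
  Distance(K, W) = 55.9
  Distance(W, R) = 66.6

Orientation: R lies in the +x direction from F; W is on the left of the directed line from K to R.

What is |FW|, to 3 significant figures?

63.1

F is at the origin; F and R share the same y with |FR| = 46.3 and R in +x, so R = (46.3, 0). FK runs at 135.6° with |FK| = 27.9, so K = (-19.9, 19.5). W is determined by |KW| = 55.9 and |WR| = 66.6 together: it lies at the intersection of circle(K, 55.9) and circle(R, 66.6). With |KR| = 69.1, the foot of the radical line on KR is 25.0 from K and the perpendicular offset is √(55.9² − 25.0²) = 50.0. Taking the left-of-KR solution: W = (18.2, 60.4).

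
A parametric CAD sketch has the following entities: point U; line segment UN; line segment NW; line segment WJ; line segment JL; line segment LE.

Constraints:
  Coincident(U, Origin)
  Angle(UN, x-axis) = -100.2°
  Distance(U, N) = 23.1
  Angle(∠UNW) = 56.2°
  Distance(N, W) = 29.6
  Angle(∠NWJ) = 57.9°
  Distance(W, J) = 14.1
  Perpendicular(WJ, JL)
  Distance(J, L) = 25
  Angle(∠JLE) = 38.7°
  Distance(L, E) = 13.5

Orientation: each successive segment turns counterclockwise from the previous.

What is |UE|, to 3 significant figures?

22.1

U is at the origin; UN runs at -100.2° with length 23.1, so N = (-4.09, -22.7). ∠UNW = 56.2° gives NW at 23.6° from the x-axis; with |NW| = 29.6, W = (23.0, -10.9). ∠NWJ = 57.9° gives WJ at 146° from the x-axis; with |WJ| = 14.1, J = (11.4, -2.94). WJ is perpendicular to JL, so JL runs at -124°; with |JL| = 25.0, L = (-2.70, -23.6). ∠JLE = 38.7° gives LE at 17.0° from the x-axis; with |LE| = 13.5, E = (10.2, -19.6). Then |UE| = |E − U| = 22.1.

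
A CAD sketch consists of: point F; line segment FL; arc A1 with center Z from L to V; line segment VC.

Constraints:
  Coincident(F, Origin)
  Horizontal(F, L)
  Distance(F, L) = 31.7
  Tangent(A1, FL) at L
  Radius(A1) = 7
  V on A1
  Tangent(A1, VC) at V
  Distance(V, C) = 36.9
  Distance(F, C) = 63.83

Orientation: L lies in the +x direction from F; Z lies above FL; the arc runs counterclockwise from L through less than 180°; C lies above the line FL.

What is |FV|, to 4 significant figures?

38.66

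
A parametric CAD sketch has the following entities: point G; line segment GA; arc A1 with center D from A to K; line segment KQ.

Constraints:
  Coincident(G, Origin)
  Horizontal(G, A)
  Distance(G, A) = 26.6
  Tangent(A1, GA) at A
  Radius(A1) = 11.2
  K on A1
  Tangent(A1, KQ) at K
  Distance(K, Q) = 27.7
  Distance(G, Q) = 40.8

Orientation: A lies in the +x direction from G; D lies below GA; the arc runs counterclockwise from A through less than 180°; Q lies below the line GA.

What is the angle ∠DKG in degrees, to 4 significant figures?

148.2°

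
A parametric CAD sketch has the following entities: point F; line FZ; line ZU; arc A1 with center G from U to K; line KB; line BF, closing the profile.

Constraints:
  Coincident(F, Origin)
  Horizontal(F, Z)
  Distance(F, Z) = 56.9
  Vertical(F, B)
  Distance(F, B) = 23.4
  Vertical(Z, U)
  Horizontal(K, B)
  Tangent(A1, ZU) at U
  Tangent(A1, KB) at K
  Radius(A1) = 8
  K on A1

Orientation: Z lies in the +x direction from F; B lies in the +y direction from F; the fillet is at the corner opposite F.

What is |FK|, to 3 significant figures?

54.2

F is at the origin; F and Z share the same y with |FZ| = 56.9 and Z on the +x side, so Z = (56.9, 0.00). F and B share the same x with |FB| = 23.4 and B on the +y side, so B = (0.00, 23.4). The virtual corner opposite F is at (56.9, 23.4). Since A1 is tangent to ZU there, GU ⟂ ZU and tangency of A1 to KB means the radius GK is perpendicular to KB, with radius 8.0, so the center G sits 8.0 in from both sides at G = (48.9, 15.4). That places the tangent points at U = (56.9, 15.4) on ZU and K = (48.9, 23.4) on KB. Then |FK| = |K − F| = 54.2.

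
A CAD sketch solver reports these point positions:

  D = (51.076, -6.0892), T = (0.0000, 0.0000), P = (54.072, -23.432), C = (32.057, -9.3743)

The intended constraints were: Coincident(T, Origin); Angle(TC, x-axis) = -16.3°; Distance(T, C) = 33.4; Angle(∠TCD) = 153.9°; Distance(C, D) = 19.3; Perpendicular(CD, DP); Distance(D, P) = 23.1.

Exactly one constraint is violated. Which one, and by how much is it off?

Distance(D, P) = 23.1 — off by 5.50.

T = (0.00, 0.00) ✓; TC at -16.30° ✓; |TC| = 33.40 ✓; ∠TCD = 153.9° ✓; |CD| = 19.30 ✓; ∠(CD, DP) = 90.00° ✓; |DP| = 17.60 ✗.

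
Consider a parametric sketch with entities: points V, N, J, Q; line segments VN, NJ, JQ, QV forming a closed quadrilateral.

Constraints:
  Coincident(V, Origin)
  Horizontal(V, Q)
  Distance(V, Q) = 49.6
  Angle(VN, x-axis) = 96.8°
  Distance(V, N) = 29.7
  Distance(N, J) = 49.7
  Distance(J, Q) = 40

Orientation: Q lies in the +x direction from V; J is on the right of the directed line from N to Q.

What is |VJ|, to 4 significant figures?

21.87

Checks: |NJ| = 49.70 ✓; |JQ| = 40.00 ✓.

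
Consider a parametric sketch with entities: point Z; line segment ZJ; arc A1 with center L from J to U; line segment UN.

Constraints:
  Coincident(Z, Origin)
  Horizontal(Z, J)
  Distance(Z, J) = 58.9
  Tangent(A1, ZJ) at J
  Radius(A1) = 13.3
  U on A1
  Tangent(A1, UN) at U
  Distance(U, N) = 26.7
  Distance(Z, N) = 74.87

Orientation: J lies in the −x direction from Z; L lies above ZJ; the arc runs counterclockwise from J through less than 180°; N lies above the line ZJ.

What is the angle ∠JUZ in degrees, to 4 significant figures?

96.49°

Checks: |LU| = 13.30 ✓; ∠(LU, UN) = 90.00° ✓; |UN| = 26.70 ✓; |ZN| = 74.87 ✓.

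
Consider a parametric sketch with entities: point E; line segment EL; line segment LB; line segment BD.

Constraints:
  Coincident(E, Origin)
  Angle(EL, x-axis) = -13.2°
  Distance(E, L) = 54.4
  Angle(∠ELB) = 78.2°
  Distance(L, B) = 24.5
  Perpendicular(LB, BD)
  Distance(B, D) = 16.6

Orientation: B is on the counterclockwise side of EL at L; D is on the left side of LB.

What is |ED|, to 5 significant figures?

39.015

E is at the origin; EL runs at -13.2° with length 54.4, so L = 54.4·(cos -13.2°, sin -13.2°) = (52.963, -12.422). ∠ELB = 78.2°, so LB runs at -13.2° + (180° − 78.2°) = 88.600° from the x-axis; with |LB| = 24.5, B = L + 24.5·(cos 88.600°, sin 88.600°) = (53.561, 12.070). LB ⟂ BD; with |BD| = 16.6 on the left of LB, D = B + 16.6·(-0.99970, 0.024432) = (36.966, 12.476). Then |ED| = |D − E| = 39.015.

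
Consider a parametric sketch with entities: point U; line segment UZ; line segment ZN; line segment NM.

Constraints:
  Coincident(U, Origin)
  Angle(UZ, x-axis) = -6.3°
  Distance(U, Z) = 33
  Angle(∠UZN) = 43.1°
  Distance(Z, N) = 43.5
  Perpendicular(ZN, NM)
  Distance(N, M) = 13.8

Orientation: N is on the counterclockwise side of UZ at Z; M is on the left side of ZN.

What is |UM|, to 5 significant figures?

21.285

U is at the origin; UZ runs at -6.3° with length 33.0, so Z = 33.0·(cos -6.3°, sin -6.3°) = (32.801, -3.6212). ∠UZN = 43.1°, so ZN runs at -6.3° + (180° − 43.1°) = 130.60° from the x-axis; with |ZN| = 43.5, N = Z + 43.5·(cos 130.60°, sin 130.60°) = (4.4920, 29.407). The perpendicularity gives NM at right angles to ZN; with |NM| = 13.8 on the left of ZN, M = N + 13.8·(-0.75927, -0.65077) = (-5.9859, 20.426). Then |UM| = |M − U| = 21.285.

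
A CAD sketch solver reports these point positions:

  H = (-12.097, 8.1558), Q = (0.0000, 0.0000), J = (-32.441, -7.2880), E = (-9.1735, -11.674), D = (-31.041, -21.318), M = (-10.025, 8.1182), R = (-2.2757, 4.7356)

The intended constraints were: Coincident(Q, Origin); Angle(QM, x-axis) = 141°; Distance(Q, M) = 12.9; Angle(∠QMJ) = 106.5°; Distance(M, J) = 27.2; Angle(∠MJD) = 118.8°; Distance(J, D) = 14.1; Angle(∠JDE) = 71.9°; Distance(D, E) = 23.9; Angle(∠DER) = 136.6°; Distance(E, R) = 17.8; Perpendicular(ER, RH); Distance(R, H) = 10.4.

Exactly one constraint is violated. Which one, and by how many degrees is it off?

Perpendicular(ER, RH) — off by 3.60°.

Q = (0.00, 0.00) ✓; QM at 141.0° ✓; |QM| = 12.90 ✓; ∠QMJ = 106.5° ✓; |MJ| = 27.20 ✓; ∠MJD = 118.8° ✓; |JD| = 14.10 ✓; ∠JDE = 71.90° ✓; |DE| = 23.90 ✓; ∠DER = 136.6° ✓; |ER| = 17.80 ✓; ∠(ER, RH) = 93.60° ✗; |RH| = 10.40 ✓.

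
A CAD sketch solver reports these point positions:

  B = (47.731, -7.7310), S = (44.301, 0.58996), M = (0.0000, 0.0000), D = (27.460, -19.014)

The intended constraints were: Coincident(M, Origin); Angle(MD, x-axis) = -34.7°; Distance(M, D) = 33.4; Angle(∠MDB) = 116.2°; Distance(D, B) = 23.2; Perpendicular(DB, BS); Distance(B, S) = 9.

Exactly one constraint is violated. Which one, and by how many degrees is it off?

Perpendicular(DB, BS) — off by 6.70°.

M = (0.00, 0.00) ✓; MD at -34.70° ✓; |MD| = 33.40 ✓; ∠MDB = 116.2° ✓; |DB| = 23.20 ✓; ∠(DB, BS) = 83.30° ✗; |BS| = 9.000 ✓.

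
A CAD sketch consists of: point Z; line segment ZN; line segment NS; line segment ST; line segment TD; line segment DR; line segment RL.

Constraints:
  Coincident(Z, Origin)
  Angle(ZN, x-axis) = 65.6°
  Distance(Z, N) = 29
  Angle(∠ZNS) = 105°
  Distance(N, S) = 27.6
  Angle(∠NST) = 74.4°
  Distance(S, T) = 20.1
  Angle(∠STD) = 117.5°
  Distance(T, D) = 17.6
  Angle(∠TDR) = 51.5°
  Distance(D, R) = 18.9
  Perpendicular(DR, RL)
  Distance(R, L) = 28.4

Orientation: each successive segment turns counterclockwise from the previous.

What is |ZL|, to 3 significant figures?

47.2

Z is at the origin; ZN runs at 65.6° with length 29.0, so N = (12.0, 26.4). ∠ZNS = 105.0° gives NS at 141° from the x-axis; with |NS| = 27.6, S = (-9.35, 43.9). ∠NST = 74.4° gives ST at -114° from the x-axis; with |ST| = 20.1, T = (-17.5, 25.5). ∠STD = 117.5° gives TD at -51.3° from the x-axis; with |TD| = 17.6, D = (-6.45, 11.8). ∠TDR = 51.5° gives DR at 77.2° from the x-axis; with |DR| = 18.9, R = (-2.27, 30.2). The perpendicularity gives RL at right angles to DR, so RL runs at 167°; with |RL| = 28.4, L = (-30.0, 36.5). Then |ZL| = |L − Z| = 47.2.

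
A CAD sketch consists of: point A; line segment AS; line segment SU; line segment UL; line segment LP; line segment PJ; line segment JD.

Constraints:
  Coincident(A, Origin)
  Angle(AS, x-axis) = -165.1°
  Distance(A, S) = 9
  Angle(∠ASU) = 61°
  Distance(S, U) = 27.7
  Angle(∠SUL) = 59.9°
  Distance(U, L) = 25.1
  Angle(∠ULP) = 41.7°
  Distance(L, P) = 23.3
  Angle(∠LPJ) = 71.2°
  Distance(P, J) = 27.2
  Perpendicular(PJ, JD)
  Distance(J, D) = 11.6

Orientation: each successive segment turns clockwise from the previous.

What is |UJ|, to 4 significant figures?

9.981

∠ULP = 41.7° gives LP at 177.5° from the x-axis; with |LP| = 23.3, P = (-7.233, 8.069). ∠LPJ = 71.2° gives PJ at 68.70° from the x-axis; with |PJ| = 27.2, J = (2.648, 33.41). Then |UJ| = |J − U| = 9.981.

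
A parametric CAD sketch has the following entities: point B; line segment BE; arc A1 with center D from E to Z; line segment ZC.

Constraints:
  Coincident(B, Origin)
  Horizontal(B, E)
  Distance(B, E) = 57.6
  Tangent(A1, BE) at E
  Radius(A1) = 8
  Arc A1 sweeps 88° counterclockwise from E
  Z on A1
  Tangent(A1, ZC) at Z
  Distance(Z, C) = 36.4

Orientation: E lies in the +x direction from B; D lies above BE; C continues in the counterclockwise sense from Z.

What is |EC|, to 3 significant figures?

45.1

B is at the origin; B and E share the same y with |BE| = 57.6 and E on the +x side, so E = (57.6, 0.00). Tangency of A1 to BE means the radius DE is perpendicular to BE, so D = E + (0, 8) = (57.6, 8.00). On A1, E sits at bearing -90° from D; an 88° counterclockwise sweep puts Z at bearing -2°, so Z = D + 8.0·(cos -2°, sin -2°) = (65.6, 7.72). A1 meets ZC tangentially, so DZ is at right angles to ZC, so ZC runs along (−sin -2°, cos -2°); with |ZC| = 36.4, C = (66.9, 44.1). Then |EC| = |C − E| = 45.1.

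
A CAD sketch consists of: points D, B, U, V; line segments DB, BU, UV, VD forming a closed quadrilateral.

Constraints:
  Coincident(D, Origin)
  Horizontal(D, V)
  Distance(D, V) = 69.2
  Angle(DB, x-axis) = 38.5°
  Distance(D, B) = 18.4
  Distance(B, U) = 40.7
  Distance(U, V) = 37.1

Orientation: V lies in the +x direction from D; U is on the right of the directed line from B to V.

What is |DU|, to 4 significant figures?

44.14

D is at the origin; D and V share the same y with |DV| = 69.2 and V in +x, so V = (69.2, 0). DB runs at 38.5° with |DB| = 18.4, so B = (14.40, 11.45). U is determined by |BU| = 40.7 and |UV| = 37.1 together: it lies at the intersection of circle(B, 40.7) and circle(V, 37.1). With |BV| = 55.98, the foot of the radical line on BV is 30.49 from B and the perpendicular offset is √(40.7² − 30.49²) = 26.96. Taking the right-of-BV solution: U = (38.73, -21.17).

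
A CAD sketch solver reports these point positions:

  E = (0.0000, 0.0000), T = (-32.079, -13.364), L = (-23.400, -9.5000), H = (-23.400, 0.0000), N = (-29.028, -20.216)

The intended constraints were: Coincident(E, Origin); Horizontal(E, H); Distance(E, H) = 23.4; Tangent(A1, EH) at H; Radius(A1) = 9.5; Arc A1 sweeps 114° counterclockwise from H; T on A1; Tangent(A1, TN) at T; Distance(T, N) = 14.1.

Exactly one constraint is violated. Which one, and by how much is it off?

Distance(T, N) = 14.1 — off by 6.60.

E = (0.00, 0.00) ✓; E.y = 0.00, H.y = 0.00 ✓; |EH| = 23.40 ✓; ∠(LH, HE) = 90.00° ✓; |LH| = 9.500 ✓; bearing(L→T) − bearing(L→H) = 114.0° ✓; |LT| = 9.500 ✓; ∠(LT, TN) = 90.00° ✓; |TN| = 7.501 ✗.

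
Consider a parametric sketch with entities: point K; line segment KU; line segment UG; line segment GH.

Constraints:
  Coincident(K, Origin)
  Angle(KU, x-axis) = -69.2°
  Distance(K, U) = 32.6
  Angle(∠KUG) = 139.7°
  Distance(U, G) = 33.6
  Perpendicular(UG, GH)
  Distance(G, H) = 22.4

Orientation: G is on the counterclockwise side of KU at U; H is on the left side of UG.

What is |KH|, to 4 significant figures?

58.48

∠KUG = 139.7°, so UG runs at -69.2° + (180° − 139.7°) = -28.90° from the x-axis; with |UG| = 33.6, G = U + 33.6·(cos -28.90°, sin -28.90°) = (40.99, -46.71). UG is perpendicular to GH; with |GH| = 22.4 on the left of UG, H = G + 22.4·(0.4833, 0.8755) = (51.82, -27.10). Then |KH| = |H − K| = 58.48.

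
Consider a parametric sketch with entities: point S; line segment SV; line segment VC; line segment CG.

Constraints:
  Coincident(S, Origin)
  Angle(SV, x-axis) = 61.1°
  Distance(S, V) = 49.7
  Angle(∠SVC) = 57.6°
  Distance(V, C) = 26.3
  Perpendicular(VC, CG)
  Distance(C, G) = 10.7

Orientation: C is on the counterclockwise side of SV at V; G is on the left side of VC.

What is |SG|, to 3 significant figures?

31.3

S is at the origin; SV runs at 61.1° with length 49.7, so V = 49.7·(cos 61.1°, sin 61.1°) = (24.0, 43.5). ∠SVC = 57.6°, so VC runs at 61.1° + (180° − 57.6°) = 184° from the x-axis; with |VC| = 26.3, C = V + 26.3·(cos 184°, sin 184°) = (-2.23, 41.9). VC is perpendicular to CG; with |CG| = 10.7 on the left of VC, G = C + 10.7·(0.0610, -0.998) = (-1.58, 31.2). Then |SG| = |G − S| = 31.3.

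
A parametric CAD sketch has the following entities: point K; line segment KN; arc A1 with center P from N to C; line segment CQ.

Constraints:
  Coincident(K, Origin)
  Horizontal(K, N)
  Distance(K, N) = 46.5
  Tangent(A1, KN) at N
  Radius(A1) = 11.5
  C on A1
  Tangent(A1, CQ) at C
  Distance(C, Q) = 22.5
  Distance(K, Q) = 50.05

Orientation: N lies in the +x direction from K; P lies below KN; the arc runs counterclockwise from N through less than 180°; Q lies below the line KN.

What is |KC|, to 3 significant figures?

37.0

K is at the origin; K and N share the same y with |KN| = 46.5 and N on the +x side, so N = (46.5, 0.00). The tangent condition forces PN to be normal to KN, so P = N + (0, -11.5) = (46.5, -11.5). Since PC ⟂ CQ (tangency), |PQ| = √(11.5² + 22.5²) = 25.3 regardless of where C sits on A1. So Q lies on both circle(K, 50.05) and circle(P, 25.3); the below-KN intersection is Q = (36.2, -34.6). C is the foot of the tangent from Q: C = (35.0, -12.1).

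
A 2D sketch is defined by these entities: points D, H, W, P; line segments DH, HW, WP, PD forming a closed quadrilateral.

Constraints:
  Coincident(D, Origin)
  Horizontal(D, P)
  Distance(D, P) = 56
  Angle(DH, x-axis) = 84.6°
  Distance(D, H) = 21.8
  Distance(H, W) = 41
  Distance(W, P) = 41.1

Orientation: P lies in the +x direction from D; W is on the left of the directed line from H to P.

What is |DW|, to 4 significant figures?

54.85

D is at the origin; DP is horizontal with |DP| = 56.0 and P in +x, so P = (56.0, 0). DH runs at 84.6° with |DH| = 21.8, so H = (2.052, 21.70). W is determined by |HW| = 41.0 and |WP| = 41.1 together: it lies at the intersection of circle(H, 41.0) and circle(P, 41.1). With |HP| = 58.15, the foot of the radical line on HP is 29.00 from H and the perpendicular offset is √(41.0² − 29.00²) = 28.98. Taking the left-of-HP solution: W = (39.78, 37.76).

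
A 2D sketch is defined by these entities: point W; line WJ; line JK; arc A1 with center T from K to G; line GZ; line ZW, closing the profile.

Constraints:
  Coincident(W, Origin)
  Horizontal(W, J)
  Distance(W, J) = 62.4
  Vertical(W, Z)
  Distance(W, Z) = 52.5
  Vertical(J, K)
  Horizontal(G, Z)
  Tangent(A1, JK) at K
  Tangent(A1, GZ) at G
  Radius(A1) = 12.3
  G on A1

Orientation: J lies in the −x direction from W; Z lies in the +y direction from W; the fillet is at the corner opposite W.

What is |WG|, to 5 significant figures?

72.569

W is at the origin; WJ is horizontal with |WJ| = 62.4 and J on the −x side, so J = (-62.400, 0.0000). WZ is vertical with |WZ| = 52.5 and Z on the +y side, so Z = (0.0000, 52.500). The virtual corner opposite W is at (-62.400, 52.500). A1 meets JK tangentially, so TK is at right angles to JK and since A1 is tangent to GZ there, TG ⟂ GZ, with radius 12.3, so the center T sits 12.3 in from both sides at T = (-50.100, 40.200). That places the tangent points at K = (-62.400, 40.200) on JK and G = (-50.100, 52.500) on GZ. Then |WG| = |G − W| = 72.569.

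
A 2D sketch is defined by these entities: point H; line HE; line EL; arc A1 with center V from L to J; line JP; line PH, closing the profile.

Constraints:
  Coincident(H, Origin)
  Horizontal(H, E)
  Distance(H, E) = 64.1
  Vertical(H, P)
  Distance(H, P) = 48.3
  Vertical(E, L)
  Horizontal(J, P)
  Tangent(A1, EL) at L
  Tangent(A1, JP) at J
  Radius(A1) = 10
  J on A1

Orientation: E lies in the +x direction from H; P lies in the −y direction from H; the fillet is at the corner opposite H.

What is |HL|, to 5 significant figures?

74.671

The virtual corner opposite H is at (64.100, -48.300). Tangency of A1 to EL means the radius VL is perpendicular to EL and since A1 is tangent to JP there, VJ ⟂ JP, with radius 10.0, so the center V sits 10.0 in from both sides at V = (54.100, -38.300). That places the tangent points at L = (64.100, -38.300) on EL and J = (54.100, -48.300) on JP. Then |HL| = |L − H| = 74.671.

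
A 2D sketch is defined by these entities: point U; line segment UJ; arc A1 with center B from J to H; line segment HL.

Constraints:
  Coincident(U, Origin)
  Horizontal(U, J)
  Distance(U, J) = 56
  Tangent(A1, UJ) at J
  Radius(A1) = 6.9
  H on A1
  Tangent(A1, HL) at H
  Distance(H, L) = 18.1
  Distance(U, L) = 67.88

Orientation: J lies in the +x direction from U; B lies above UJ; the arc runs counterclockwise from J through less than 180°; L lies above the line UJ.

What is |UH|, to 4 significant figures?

63.27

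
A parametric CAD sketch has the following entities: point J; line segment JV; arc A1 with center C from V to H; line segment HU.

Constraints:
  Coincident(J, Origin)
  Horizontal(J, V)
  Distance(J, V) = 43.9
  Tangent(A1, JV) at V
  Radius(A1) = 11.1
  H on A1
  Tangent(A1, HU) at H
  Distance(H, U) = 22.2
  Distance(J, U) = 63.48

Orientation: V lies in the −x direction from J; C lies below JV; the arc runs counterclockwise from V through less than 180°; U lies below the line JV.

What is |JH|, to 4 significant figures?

56.22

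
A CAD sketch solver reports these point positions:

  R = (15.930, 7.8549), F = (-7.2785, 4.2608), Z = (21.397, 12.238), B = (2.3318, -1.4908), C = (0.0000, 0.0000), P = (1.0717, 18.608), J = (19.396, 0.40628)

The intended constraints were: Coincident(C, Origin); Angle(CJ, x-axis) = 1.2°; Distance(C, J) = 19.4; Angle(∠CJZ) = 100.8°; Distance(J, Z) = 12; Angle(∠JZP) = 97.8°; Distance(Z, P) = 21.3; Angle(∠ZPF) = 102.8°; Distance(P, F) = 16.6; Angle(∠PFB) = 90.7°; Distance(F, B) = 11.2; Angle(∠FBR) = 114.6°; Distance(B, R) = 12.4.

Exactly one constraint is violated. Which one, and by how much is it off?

Distance(B, R) = 12.4 — off by 4.10.

C = (0.00, 0.00) ✓; CJ at 1.200° ✓; |CJ| = 19.40 ✓; ∠CJZ = 100.8° ✓; |JZ| = 12.00 ✓; ∠JZP = 97.80° ✓; |ZP| = 21.30 ✓; ∠ZPF = 102.8° ✓; |PF| = 16.60 ✓; ∠PFB = 90.70° ✓; |FB| = 11.20 ✓; ∠FBR = 114.6° ✓; |BR| = 16.50 ✗.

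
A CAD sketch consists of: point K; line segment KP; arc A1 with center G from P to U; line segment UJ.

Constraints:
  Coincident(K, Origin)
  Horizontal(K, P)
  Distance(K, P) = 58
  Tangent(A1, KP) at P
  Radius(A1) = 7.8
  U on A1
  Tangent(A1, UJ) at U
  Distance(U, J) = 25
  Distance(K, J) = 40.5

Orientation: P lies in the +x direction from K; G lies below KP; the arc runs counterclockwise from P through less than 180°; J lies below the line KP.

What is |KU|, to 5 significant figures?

52.446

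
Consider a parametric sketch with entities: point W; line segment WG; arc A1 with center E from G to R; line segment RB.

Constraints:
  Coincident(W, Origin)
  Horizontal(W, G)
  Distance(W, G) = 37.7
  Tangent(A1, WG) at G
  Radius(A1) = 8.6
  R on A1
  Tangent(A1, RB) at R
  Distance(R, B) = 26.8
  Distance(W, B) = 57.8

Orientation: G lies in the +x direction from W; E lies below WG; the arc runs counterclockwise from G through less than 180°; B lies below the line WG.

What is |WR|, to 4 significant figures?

33.37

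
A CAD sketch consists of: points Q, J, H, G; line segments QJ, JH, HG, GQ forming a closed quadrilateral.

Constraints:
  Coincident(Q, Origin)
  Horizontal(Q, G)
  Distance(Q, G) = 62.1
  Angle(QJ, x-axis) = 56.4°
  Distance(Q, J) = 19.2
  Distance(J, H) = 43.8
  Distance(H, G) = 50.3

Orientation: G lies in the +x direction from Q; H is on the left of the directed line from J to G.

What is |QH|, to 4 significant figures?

62.67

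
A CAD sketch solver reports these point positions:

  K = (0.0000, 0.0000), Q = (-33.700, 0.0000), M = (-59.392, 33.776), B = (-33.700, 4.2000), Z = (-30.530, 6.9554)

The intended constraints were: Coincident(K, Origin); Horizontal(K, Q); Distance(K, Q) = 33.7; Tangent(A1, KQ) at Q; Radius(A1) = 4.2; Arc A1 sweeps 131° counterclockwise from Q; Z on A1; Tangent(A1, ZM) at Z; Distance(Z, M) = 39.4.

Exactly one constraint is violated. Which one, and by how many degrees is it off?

Tangent(A1, ZM) at Z — off by 6.10°.

K = (0.00, 0.00) ✓; K.y = 0.00, Q.y = 0.00 ✓; |KQ| = 33.70 ✓; ∠(BQ, QK) = 90.00° ✓; |BQ| = 4.200 ✓; bearing(B→Z) − bearing(B→Q) = 131.0° ✓; |BZ| = 4.200 ✓; ∠(BZ, ZM) = 83.90° ✗; |ZM| = 39.40 ✓.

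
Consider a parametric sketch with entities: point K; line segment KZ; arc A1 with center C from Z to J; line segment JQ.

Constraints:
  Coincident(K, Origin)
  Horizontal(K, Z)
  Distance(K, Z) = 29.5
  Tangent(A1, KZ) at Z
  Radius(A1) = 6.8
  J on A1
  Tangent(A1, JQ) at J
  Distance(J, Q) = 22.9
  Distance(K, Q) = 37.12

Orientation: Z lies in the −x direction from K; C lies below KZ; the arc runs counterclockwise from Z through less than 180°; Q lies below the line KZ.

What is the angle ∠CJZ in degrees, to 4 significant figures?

28.07°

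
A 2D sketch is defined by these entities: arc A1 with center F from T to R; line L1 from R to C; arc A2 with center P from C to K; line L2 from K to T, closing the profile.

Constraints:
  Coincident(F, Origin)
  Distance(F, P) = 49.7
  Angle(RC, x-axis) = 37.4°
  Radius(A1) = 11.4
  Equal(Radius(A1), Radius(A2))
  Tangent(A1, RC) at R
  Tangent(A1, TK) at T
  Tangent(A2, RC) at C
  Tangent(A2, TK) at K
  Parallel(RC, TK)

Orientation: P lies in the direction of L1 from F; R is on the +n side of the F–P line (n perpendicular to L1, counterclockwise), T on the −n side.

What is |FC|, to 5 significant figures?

50.991

The slot axis is L1's direction at 37.4°, so u = (cos 37.4°, sin 37.4°) = (0.79441, 0.60738) and n = (−sin 37.4°, cos 37.4°) = (-0.60738, 0.79441). F is at the origin and P lies 49.7 along u from F, so P = 49.7·u = (39.482, 30.187). Tangency of A1 to both parallel lines with radius 11.4 puts R and T at F ± 11.4·n: R = (-6.9241, 9.0563), T = (6.9241, -9.0563). Equal radii place C and K the same way about P: C = P + 11.4·n = (32.558, 39.243), K = P − 11.4·n = (46.406, 21.130). Then |FC| = |C − F| = 50.991.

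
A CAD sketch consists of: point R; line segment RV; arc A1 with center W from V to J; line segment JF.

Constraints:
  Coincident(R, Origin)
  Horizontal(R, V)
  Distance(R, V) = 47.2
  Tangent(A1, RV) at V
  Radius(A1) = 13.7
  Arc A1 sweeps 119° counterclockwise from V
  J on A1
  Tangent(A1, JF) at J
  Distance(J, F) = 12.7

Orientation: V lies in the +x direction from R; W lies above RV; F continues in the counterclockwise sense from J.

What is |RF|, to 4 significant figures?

61.65

R is at the origin; R and V share the same y with |RV| = 47.2 and V on the +x side, so V = (47.20, 0.000). A1 meets RV tangentially, so WV is at right angles to RV, so W = V + (0, 13.7) = (47.20, 13.70). On A1, V sits at bearing -90° from W; a 119° counterclockwise sweep puts J at bearing 29°, so J = W + 13.7·(cos 29°, sin 29°) = (59.18, 20.34). Since A1 is tangent to JF there, WJ ⟂ JF, so JF runs along (−sin 29°, cos 29°); with |JF| = 12.7, F = (53.03, 31.45). Then |RF| = |F − R| = 61.65.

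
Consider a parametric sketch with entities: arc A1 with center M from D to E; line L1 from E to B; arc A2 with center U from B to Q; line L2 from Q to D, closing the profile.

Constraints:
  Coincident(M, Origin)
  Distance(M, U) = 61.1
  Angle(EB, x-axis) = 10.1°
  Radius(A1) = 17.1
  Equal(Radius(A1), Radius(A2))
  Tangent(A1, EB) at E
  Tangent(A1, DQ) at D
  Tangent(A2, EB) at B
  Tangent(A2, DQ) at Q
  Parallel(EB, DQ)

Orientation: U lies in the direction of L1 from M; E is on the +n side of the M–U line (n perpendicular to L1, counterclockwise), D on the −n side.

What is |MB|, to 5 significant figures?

63.448

The slot axis is L1's direction at 10.1°, so u = (cos 10.1°, sin 10.1°) = (0.98450, 0.17537) and n = (−sin 10.1°, cos 10.1°) = (-0.17537, 0.98450). M is at the origin and U lies 61.1 along u from M, so U = 61.1·u = (60.153, 10.715). Tangency of A1 to both parallel lines with radius 17.1 puts E and D at M ± 17.1·n: E = (-2.9988, 16.835), D = (2.9988, -16.835). Equal radii place B and Q the same way about U: B = U + 17.1·n = (57.154, 27.550), Q = U − 17.1·n = (63.152, -6.1201). Then |MB| = |B − M| = 63.448.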